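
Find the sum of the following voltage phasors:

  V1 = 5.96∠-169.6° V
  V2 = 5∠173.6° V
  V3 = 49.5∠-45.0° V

Step 1 — Convert each phasor to rectangular form:
  V1 = 5.96·(cos(-169.6°) + j·sin(-169.6°)) = -5.862 - j1.076 V
  V2 = 5·(cos(173.6°) + j·sin(173.6°)) = -4.969 + j0.5573 V
  V3 = 49.5·(cos(-45.0°) + j·sin(-45.0°)) = 35 - j35 V
Step 2 — Sum components: V_total = 24.17 - j35.52 V.
Step 3 — Convert to polar: |V_total| = 42.96 V, ∠V_total = -55.8°.

V_total = 42.96∠-55.8° V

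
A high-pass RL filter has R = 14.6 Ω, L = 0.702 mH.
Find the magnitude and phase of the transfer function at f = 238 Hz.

Step 1 — Angular frequency: ω = 2π·238 = 1495 rad/s.
Step 2 — Transfer function: H(jω) = jωL/(R + jωL).
Step 3 — Numerator jωL = j·1.05; denominator R + jωL = 14.6 + j1.05.
Step 4 — H = 0.005143 + j0.07153.
Step 5 — Magnitude: |H| = 0.07172 (-22.9 dB); phase: φ = 85.9°.

|H| = 0.07172 (-22.9 dB), φ = 85.9°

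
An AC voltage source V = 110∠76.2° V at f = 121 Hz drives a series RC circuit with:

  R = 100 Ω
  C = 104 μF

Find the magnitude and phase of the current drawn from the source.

Step 1 — Angular frequency: ω = 2π·f = 2π·121 = 760.3 rad/s.
Step 2 — Component impedances:
  R: Z = R = 100 Ω
  C: Z = 1/(jωC) = -j/(ω·C) = 0 - j12.65 Ω
Step 3 — Series combination: Z_total = R + C = 100 - j12.65 Ω = 100.8∠-7.2° Ω.
Step 4 — Source phasor: V = 110∠76.2° V = 26.24 + j106.8 V.
Step 5 — Ohm's law: I = V / Z_total = (26.24 + j106.8) / (100 - j12.65) = 0.1253 + j1.084 A.
Step 6 — Convert to polar: |I| = 1.091 A, ∠I = 83.4°.

I = 1.091∠83.4° A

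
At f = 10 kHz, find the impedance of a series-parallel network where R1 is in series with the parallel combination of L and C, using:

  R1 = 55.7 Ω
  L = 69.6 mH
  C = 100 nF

Step 1 — Angular frequency: ω = 2π·f = 2π·1e+04 = 6.283e+04 rad/s.
Step 2 — Component impedances:
  R1: Z = R = 55.7 Ω
  L: Z = jωL = j·6.283e+04·0.0696 = 0 + j4373 Ω
  C: Z = 1/(jωC) = -j/(ω·C) = 0 - j159.2 Ω
Step 3 — Parallel branch: L || C = 1/(1/L + 1/C) = 0 - j165.2 Ω.
Step 4 — Series with R1: Z_total = R1 + (L || C) = 55.7 - j165.2 Ω = 174.3∠-71.4° Ω.

Z = 55.7 - j165.2 Ω = 174.3∠-71.4° Ω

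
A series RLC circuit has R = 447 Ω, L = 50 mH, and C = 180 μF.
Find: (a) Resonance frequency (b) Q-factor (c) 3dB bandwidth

Step 1 — Resonance: ω₀ = 1/√(LC) = 1/√(0.05·0.00018) = 333.3 rad/s.
Step 2 — f₀ = ω₀/(2π) = 53.05 Hz.
Step 3 — Series Q: Q = ω₀L/R = 333.3·0.05/447 = 0.03729.
Step 4 — Bandwidth: Δω = ω₀/Q = 8940 rad/s; BW = Δω/(2π) = 1423 Hz.

(a) f₀ = 53.05 Hz  (b) Q = 0.03729  (c) BW = 1423 Hz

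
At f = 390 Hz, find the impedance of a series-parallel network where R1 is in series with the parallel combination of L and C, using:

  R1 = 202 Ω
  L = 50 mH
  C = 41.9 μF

Step 1 — Angular frequency: ω = 2π·f = 2π·390 = 2450 rad/s.
Step 2 — Component impedances:
  R1: Z = R = 202 Ω
  L: Z = jωL = j·2450·0.05 = 0 + j122.5 Ω
  C: Z = 1/(jωC) = -j/(ω·C) = 0 - j9.74 Ω
Step 3 — Parallel branch: L || C = 1/(1/L + 1/C) = 0 - j10.58 Ω.
Step 4 — Series with R1: Z_total = R1 + (L || C) = 202 - j10.58 Ω = 202.3∠-3.0° Ω.

Z = 202 - j10.58 Ω = 202.3∠-3.0° Ω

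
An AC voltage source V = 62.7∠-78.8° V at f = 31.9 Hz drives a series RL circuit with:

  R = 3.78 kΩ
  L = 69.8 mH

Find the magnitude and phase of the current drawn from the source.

Step 1 — Angular frequency: ω = 2π·f = 2π·31.9 = 200.4 rad/s.
Step 2 — Component impedances:
  R: Z = R = 3780 Ω
  L: Z = jωL = j·200.4·0.0698 = 0 + j13.99 Ω
Step 3 — Series combination: Z_total = R + L = 3780 + j13.99 Ω = 3780∠0.2° Ω.
Step 4 — Source phasor: V = 62.7∠-78.8° V = 12.18 - j61.51 V.
Step 5 — Ohm's law: I = V / Z_total = (12.18 - j61.51) / (3780 + j13.99) = 0.003162 - j0.01628 A.
Step 6 — Convert to polar: |I| = 0.01659 A, ∠I = -79.0°.

I = 0.01659∠-79.0° A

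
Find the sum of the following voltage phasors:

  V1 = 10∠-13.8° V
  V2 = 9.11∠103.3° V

Step 1 — Convert each phasor to rectangular form:
  V1 = 10·(cos(-13.8°) + j·sin(-13.8°)) = 9.711 - j2.385 V
  V2 = 9.11·(cos(103.3°) + j·sin(103.3°)) = -2.096 + j8.866 V
Step 2 — Sum components: V_total = 7.616 + j6.48 V.
Step 3 — Convert to polar: |V_total| = 10 V, ∠V_total = 40.4°.

V_total = 10∠40.4° V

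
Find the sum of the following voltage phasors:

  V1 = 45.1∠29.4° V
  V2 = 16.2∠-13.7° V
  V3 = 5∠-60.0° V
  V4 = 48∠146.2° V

Step 1 — Convert each phasor to rectangular form:
  V1 = 45.1·(cos(29.4°) + j·sin(29.4°)) = 39.29 + j22.14 V
  V2 = 16.2·(cos(-13.7°) + j·sin(-13.7°)) = 15.74 - j3.837 V
  V3 = 5·(cos(-60.0°) + j·sin(-60.0°)) = 2.5 - j4.33 V
  V4 = 48·(cos(146.2°) + j·sin(146.2°)) = -39.89 + j26.7 V
Step 2 — Sum components: V_total = 17.64 + j40.68 V.
Step 3 — Convert to polar: |V_total| = 44.34 V, ∠V_total = 66.6°.

V_total = 44.34∠66.6° V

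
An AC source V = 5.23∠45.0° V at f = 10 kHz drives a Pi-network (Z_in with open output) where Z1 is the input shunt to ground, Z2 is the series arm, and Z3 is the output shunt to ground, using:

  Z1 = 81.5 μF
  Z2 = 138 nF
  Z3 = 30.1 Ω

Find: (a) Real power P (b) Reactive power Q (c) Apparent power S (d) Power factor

Step 1 — Angular frequency: ω = 2π·f = 2π·1e+04 = 6.283e+04 rad/s.
Step 2 — Component impedances:
  Z1: Z = 1/(jωC) = -j/(ω·C) = 0 - j0.1953 Ω
  Z2: Z = 1/(jωC) = -j/(ω·C) = 0 - j115.3 Ω
  Z3: Z = R = 30.1 Ω
Step 3 — With open output, the series arm Z2 and the output shunt Z3 appear in series to ground: Z2 + Z3 = 30.1 - j115.3 Ω.
Step 4 — Parallel with input shunt Z1: Z_in = Z1 || (Z2 + Z3) = 8.054e-05 - j0.195 Ω = 0.195∠-90.0° Ω.
Step 5 — Source phasor: V = 5.23∠45.0° V = 3.698 + j3.698 V.
Step 6 — Current: I = V / Z = -18.96 + j18.98 A = 26.82∠135.0° A.
Step 7 — Complex power: S = V·I* = 0.05795 - j140.3 VA.
Step 8 — Real power: P = Re(S) = 0.05795 W.
Step 9 — Reactive power: Q = Im(S) = -140.3 VAR.
Step 10 — Apparent power: |S| = 140.3 VA.
Step 11 — Power factor: PF = P/|S| = 0.0004131 (leading).

(a) P = 0.05795 W  (b) Q = -140.3 VAR  (c) S = 140.3 VA  (d) PF = 0.0004131 (leading)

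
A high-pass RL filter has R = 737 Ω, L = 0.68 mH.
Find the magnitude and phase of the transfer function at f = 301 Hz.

Step 1 — Angular frequency: ω = 2π·301 = 1891 rad/s.
Step 2 — Transfer function: H(jω) = jωL/(R + jωL).
Step 3 — Numerator jωL = j·1.286; denominator R + jωL = 737 + j1.286.
Step 4 — H = 3.045e-06 + j0.001745.
Step 5 — Magnitude: |H| = 0.001745 (-55.2 dB); phase: φ = 89.9°.

|H| = 0.001745 (-55.2 dB), φ = 89.9°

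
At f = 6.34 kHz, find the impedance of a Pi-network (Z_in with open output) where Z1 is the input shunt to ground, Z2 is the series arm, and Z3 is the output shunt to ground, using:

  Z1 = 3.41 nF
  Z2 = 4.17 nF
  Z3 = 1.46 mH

Step 1 — Angular frequency: ω = 2π·f = 2π·6340 = 3.984e+04 rad/s.
Step 2 — Component impedances:
  Z1: Z = 1/(jωC) = -j/(ω·C) = 0 - j7362 Ω
  Z2: Z = 1/(jωC) = -j/(ω·C) = 0 - j6020 Ω
  Z3: Z = jωL = j·3.984e+04·0.00146 = 0 + j58.16 Ω
Step 3 — With open output, the series arm Z2 and the output shunt Z3 appear in series to ground: Z2 + Z3 = 0 - j5962 Ω.
Step 4 — Parallel with input shunt Z1: Z_in = Z1 || (Z2 + Z3) = 0 - j3294 Ω = 3294∠-90.0° Ω.

Z = 0 - j3294 Ω = 3294∠-90.0° Ω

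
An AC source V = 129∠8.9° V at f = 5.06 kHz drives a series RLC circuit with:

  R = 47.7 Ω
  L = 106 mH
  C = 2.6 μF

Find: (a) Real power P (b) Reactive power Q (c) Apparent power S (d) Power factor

Step 1 — Angular frequency: ω = 2π·f = 2π·5060 = 3.179e+04 rad/s.
Step 2 — Component impedances:
  R: Z = R = 47.7 Ω
  L: Z = jωL = j·3.179e+04·0.106 = 0 + j3370 Ω
  C: Z = 1/(jωC) = -j/(ω·C) = 0 - j12.1 Ω
Step 3 — Series combination: Z_total = R + L + C = 47.7 + j3358 Ω = 3358∠89.2° Ω.
Step 4 — Source phasor: V = 129∠8.9° V = 127.4 + j19.96 V.
Step 5 — Current: I = V / Z = 0.006481 - j0.03786 A = 0.03841∠-80.3° A.
Step 6 — Complex power: S = V·I* = 0.07038 + j4.955 VA.
Step 7 — Real power: P = Re(S) = 0.07038 W.
Step 8 — Reactive power: Q = Im(S) = 4.955 VAR.
Step 9 — Apparent power: |S| = 4.955 VA.
Step 10 — Power factor: PF = P/|S| = 0.0142 (lagging).

(a) P = 0.07038 W  (b) Q = 4.955 VAR  (c) S = 4.955 VA  (d) PF = 0.0142 (lagging)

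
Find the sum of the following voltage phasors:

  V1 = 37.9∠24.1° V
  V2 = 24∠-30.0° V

Step 1 — Convert each phasor to rectangular form:
  V1 = 37.9·(cos(24.1°) + j·sin(24.1°)) = 34.6 + j15.48 V
  V2 = 24·(cos(-30.0°) + j·sin(-30.0°)) = 20.78 - j12 V
Step 2 — Sum components: V_total = 55.38 + j3.476 V.
Step 3 — Convert to polar: |V_total| = 55.49 V, ∠V_total = 3.6°.

V_total = 55.49∠3.6° V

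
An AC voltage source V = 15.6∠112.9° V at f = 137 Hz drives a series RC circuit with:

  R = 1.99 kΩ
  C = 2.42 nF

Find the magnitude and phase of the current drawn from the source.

Step 1 — Angular frequency: ω = 2π·f = 2π·137 = 860.8 rad/s.
Step 2 — Component impedances:
  R: Z = R = 1990 Ω
  C: Z = 1/(jωC) = -j/(ω·C) = 0 - j4.8e+05 Ω
Step 3 — Series combination: Z_total = R + C = 1990 - j4.8e+05 Ω = 4.801e+05∠-89.8° Ω.
Step 4 — Source phasor: V = 15.6∠112.9° V = -6.07 + j14.37 V.
Step 5 — Ohm's law: I = V / Z_total = (-6.07 + j14.37) / (1990 - j4.8e+05) = -2.999e-05 - j1.252e-05 A.
Step 6 — Convert to polar: |I| = 3.25e-05 A, ∠I = -157.3°.

I = 3.25e-05∠-157.3° A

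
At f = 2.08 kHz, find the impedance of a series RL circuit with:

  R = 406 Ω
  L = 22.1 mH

Step 1 — Angular frequency: ω = 2π·f = 2π·2080 = 1.307e+04 rad/s.
Step 2 — Component impedances:
  R: Z = R = 406 Ω
  L: Z = jωL = j·1.307e+04·0.0221 = 0 + j288.8 Ω
Step 3 — Series combination: Z_total = R + L = 406 + j288.8 Ω = 498.3∠35.4° Ω.

Z = 406 + j288.8 Ω = 498.3∠35.4° Ω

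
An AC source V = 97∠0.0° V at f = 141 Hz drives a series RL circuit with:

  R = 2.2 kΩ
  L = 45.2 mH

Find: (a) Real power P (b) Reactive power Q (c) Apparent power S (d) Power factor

Step 1 — Angular frequency: ω = 2π·f = 2π·141 = 885.9 rad/s.
Step 2 — Component impedances:
  R: Z = R = 2200 Ω
  L: Z = jωL = j·885.9·0.0452 = 0 + j40.04 Ω
Step 3 — Series combination: Z_total = R + L = 2200 + j40.04 Ω = 2200∠1.0° Ω.
Step 4 — Source phasor: V = 97∠0.0° V = 97 V.
Step 5 — Current: I = V / Z = 0.04408 - j0.0008023 A = 0.04408∠-1.0° A.
Step 6 — Complex power: S = V·I* = 4.275 + j0.07782 VA.
Step 7 — Real power: P = Re(S) = 4.275 W.
Step 8 — Reactive power: Q = Im(S) = 0.07782 VAR.
Step 9 — Apparent power: |S| = 4.276 VA.
Step 10 — Power factor: PF = P/|S| = 0.9998 (lagging).

(a) P = 4.275 W  (b) Q = 0.07782 VAR  (c) S = 4.276 VA  (d) PF = 0.9998 (lagging)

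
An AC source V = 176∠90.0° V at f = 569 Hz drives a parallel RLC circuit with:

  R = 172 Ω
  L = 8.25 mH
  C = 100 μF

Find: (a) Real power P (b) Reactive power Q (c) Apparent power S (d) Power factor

Step 1 — Angular frequency: ω = 2π·f = 2π·569 = 3575 rad/s.
Step 2 — Component impedances:
  R: Z = R = 172 Ω
  L: Z = jωL = j·3575·0.00825 = 0 + j29.49 Ω
  C: Z = 1/(jωC) = -j/(ω·C) = 0 - j2.797 Ω
Step 3 — Parallel combination: 1/Z_total = 1/R + 1/L + 1/C; Z_total = 0.0555 - j3.089 Ω = 3.09∠-89.0° Ω.
Step 4 — Source phasor: V = 176∠90.0° V = 0 + j176 V.
Step 5 — Current: I = V / Z = -56.96 + j1.023 A = 56.96∠179.0° A.
Step 6 — Complex power: S = V·I* = 180.1 - j1.002e+04 VA.
Step 7 — Real power: P = Re(S) = 180.1 W.
Step 8 — Reactive power: Q = Im(S) = -1.002e+04 VAR.
Step 9 — Apparent power: |S| = 1.003e+04 VA.
Step 10 — Power factor: PF = P/|S| = 0.01796 (leading).

(a) P = 180.1 W  (b) Q = -1.002e+04 VAR  (c) S = 1.003e+04 VA  (d) PF = 0.01796 (leading)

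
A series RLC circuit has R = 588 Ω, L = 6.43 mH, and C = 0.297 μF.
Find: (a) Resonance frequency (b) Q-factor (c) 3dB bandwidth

Step 1 — Resonance: ω₀ = 1/√(LC) = 1/√(0.00643·2.97e-07) = 2.288e+04 rad/s.
Step 2 — f₀ = ω₀/(2π) = 3642 Hz.
Step 3 — Series Q: Q = ω₀L/R = 2.288e+04·0.00643/588 = 0.2502.
Step 4 — Bandwidth: Δω = ω₀/Q = 9.145e+04 rad/s; BW = Δω/(2π) = 1.455e+04 Hz.

(a) f₀ = 3642 Hz  (b) Q = 0.2502  (c) BW = 1.455e+04 Hz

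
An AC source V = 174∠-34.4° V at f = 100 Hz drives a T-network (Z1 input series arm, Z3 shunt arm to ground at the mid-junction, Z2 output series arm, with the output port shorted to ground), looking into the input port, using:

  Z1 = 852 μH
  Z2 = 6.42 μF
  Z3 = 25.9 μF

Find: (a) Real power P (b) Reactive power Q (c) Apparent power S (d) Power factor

Step 1 — Angular frequency: ω = 2π·f = 2π·100 = 628.3 rad/s.
Step 2 — Component impedances:
  Z1: Z = jωL = j·628.3·0.000852 = 0 + j0.5353 Ω
  Z2: Z = 1/(jωC) = -j/(ω·C) = 0 - j247.9 Ω
  Z3: Z = 1/(jωC) = -j/(ω·C) = 0 - j61.45 Ω
Step 3 — With the output port shorted to ground, the output series arm Z2 runs from the junction to ground; the shunt arm Z3 also runs from the junction to ground. They appear in parallel: Z3 || Z2 = 0 - j49.24 Ω.
Step 4 — Series with input arm Z1: Z_in = Z1 + (Z3 || Z2) = 0 - j48.71 Ω = 48.71∠-90.0° Ω.
Step 5 — Source phasor: V = 174∠-34.4° V = 143.6 - j98.3 V.
Step 6 — Current: I = V / Z = 2.018 + j2.948 A = 3.572∠55.6° A.
Step 7 — Complex power: S = V·I* = 0 - j621.6 VA.
Step 8 — Real power: P = Re(S) = 0 W.
Step 9 — Reactive power: Q = Im(S) = -621.6 VAR.
Step 10 — Apparent power: |S| = 621.6 VA.
Step 11 — Power factor: PF = P/|S| = 0 (leading).

(a) P = 0 W  (b) Q = -621.6 VAR  (c) S = 621.6 VA  (d) PF = 0 (leading)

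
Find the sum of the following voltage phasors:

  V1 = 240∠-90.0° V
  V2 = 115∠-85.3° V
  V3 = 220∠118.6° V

Step 1 — Convert each phasor to rectangular form:
  V1 = 240·(cos(-90.0°) + j·sin(-90.0°)) = 0 - j240 V
  V2 = 115·(cos(-85.3°) + j·sin(-85.3°)) = 9.423 - j114.6 V
  V3 = 220·(cos(118.6°) + j·sin(118.6°)) = -105.3 + j193.2 V
Step 2 — Sum components: V_total = -95.89 - j161.5 V.
Step 3 — Convert to polar: |V_total| = 187.8 V, ∠V_total = -120.7°.

V_total = 187.8∠-120.7° V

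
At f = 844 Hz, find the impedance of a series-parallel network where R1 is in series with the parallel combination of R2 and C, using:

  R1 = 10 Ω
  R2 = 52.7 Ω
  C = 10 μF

Step 1 — Angular frequency: ω = 2π·f = 2π·844 = 5303 rad/s.
Step 2 — Component impedances:
  R1: Z = R = 10 Ω
  R2: Z = R = 52.7 Ω
  C: Z = 1/(jωC) = -j/(ω·C) = 0 - j18.86 Ω
Step 3 — Parallel branch: R2 || C = 1/(1/R2 + 1/C) = 5.982 - j16.72 Ω.
Step 4 — Series with R1: Z_total = R1 + (R2 || C) = 15.98 - j16.72 Ω = 23.13∠-46.3° Ω.

Z = 15.98 - j16.72 Ω = 23.13∠-46.3° Ω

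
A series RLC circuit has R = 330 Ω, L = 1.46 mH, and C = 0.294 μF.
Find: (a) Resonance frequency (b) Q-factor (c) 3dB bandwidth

Step 1 — Resonance: ω₀ = 1/√(LC) = 1/√(0.00146·2.94e-07) = 4.827e+04 rad/s.
Step 2 — f₀ = ω₀/(2π) = 7682 Hz.
Step 3 — Series Q: Q = ω₀L/R = 4.827e+04·0.00146/330 = 0.2135.
Step 4 — Bandwidth: Δω = ω₀/Q = 2.26e+05 rad/s; BW = Δω/(2π) = 3.597e+04 Hz.

(a) f₀ = 7682 Hz  (b) Q = 0.2135  (c) BW = 3.597e+04 Hz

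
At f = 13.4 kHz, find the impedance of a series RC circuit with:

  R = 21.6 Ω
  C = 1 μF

Step 1 — Angular frequency: ω = 2π·f = 2π·1.34e+04 = 8.419e+04 rad/s.
Step 2 — Component impedances:
  R: Z = R = 21.6 Ω
  C: Z = 1/(jωC) = -j/(ω·C) = 0 - j11.88 Ω
Step 3 — Series combination: Z_total = R + C = 21.6 - j11.88 Ω = 24.65∠-28.8° Ω.

Z = 21.6 - j11.88 Ω = 24.65∠-28.8° Ω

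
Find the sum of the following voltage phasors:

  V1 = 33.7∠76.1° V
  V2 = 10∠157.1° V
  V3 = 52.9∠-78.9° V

Step 1 — Convert each phasor to rectangular form:
  V1 = 33.7·(cos(76.1°) + j·sin(76.1°)) = 8.096 + j32.71 V
  V2 = 10·(cos(157.1°) + j·sin(157.1°)) = -9.212 + j3.891 V
  V3 = 52.9·(cos(-78.9°) + j·sin(-78.9°)) = 10.18 - j51.91 V
Step 2 — Sum components: V_total = 9.068 - j15.31 V.
Step 3 — Convert to polar: |V_total| = 17.79 V, ∠V_total = -59.4°.

V_total = 17.79∠-59.4° V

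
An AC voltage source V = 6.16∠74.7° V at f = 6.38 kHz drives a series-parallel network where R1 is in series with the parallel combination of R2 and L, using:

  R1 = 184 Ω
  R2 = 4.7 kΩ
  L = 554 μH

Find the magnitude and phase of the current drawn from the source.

Step 1 — Angular frequency: ω = 2π·f = 2π·6380 = 4.009e+04 rad/s.
Step 2 — Component impedances:
  R1: Z = R = 184 Ω
  R2: Z = R = 4700 Ω
  L: Z = jωL = j·4.009e+04·0.000554 = 0 + j22.21 Ω
Step 3 — Parallel branch: R2 || L = 1/(1/R2 + 1/L) = 0.1049 + j22.21 Ω.
Step 4 — Series with R1: Z_total = R1 + (R2 || L) = 184.1 + j22.21 Ω = 185.4∠6.9° Ω.
Step 5 — Source phasor: V = 6.16∠74.7° V = 1.625 + j5.942 V.
Step 6 — Ohm's law: I = V / Z_total = (1.625 + j5.942) / (184.1 + j22.21) = 0.01254 + j0.03076 A.
Step 7 — Convert to polar: |I| = 0.03322 A, ∠I = 67.8°.

I = 0.03322∠67.8° A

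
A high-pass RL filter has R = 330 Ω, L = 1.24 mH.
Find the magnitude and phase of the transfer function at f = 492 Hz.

Step 1 — Angular frequency: ω = 2π·492 = 3091 rad/s.
Step 2 — Transfer function: H(jω) = jωL/(R + jωL).
Step 3 — Numerator jωL = j·3.833; denominator R + jωL = 330 + j3.833.
Step 4 — H = 0.0001349 + j0.01161.
Step 5 — Magnitude: |H| = 0.01162 (-38.7 dB); phase: φ = 89.3°.

|H| = 0.01162 (-38.7 dB), φ = 89.3°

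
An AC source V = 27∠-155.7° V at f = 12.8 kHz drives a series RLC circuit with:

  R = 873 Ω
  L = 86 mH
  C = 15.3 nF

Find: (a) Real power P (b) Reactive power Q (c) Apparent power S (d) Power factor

Step 1 — Angular frequency: ω = 2π·f = 2π·1.28e+04 = 8.042e+04 rad/s.
Step 2 — Component impedances:
  R: Z = R = 873 Ω
  L: Z = jωL = j·8.042e+04·0.086 = 0 + j6917 Ω
  C: Z = 1/(jωC) = -j/(ω·C) = 0 - j812.7 Ω
Step 3 — Series combination: Z_total = R + L + C = 873 + j6104 Ω = 6166∠81.9° Ω.
Step 4 — Source phasor: V = 27∠-155.7° V = -24.61 - j11.11 V.
Step 5 — Current: I = V / Z = -0.002349 + j0.003696 A = 0.004379∠122.4° A.
Step 6 — Complex power: S = V·I* = 0.01674 + j0.117 VA.
Step 7 — Real power: P = Re(S) = 0.01674 W.
Step 8 — Reactive power: Q = Im(S) = 0.117 VAR.
Step 9 — Apparent power: |S| = 0.1182 VA.
Step 10 — Power factor: PF = P/|S| = 0.1416 (lagging).

(a) P = 0.01674 W  (b) Q = 0.117 VAR  (c) S = 0.1182 VA  (d) PF = 0.1416 (lagging)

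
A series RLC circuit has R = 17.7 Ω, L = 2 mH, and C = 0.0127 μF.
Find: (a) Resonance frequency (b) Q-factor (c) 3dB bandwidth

Step 1 — Resonance: ω₀ = 1/√(LC) = 1/√(0.002·1.27e-08) = 1.984e+05 rad/s.
Step 2 — f₀ = ω₀/(2π) = 3.158e+04 Hz.
Step 3 — Series Q: Q = ω₀L/R = 1.984e+05·0.002/17.7 = 22.42.
Step 4 — Bandwidth: Δω = ω₀/Q = 8850 rad/s; BW = Δω/(2π) = 1409 Hz.

(a) f₀ = 3.158e+04 Hz  (b) Q = 22.42  (c) BW = 1409 Hz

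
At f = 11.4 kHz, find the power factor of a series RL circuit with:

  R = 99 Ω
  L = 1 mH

Step 1 — Angular frequency: ω = 2π·f = 2π·1.14e+04 = 7.163e+04 rad/s.
Step 2 — Component impedances:
  R: Z = R = 99 Ω
  L: Z = jωL = j·7.163e+04·0.001 = 0 + j71.63 Ω
Step 3 — Series combination: Z_total = R + L = 99 + j71.63 Ω = 122.2∠35.9° Ω.
Step 4 — Power factor: PF = cos(φ) = Re(Z)/|Z| = 99/122.19 = 0.8102.
Step 5 — Type: Im(Z) = 71.63 ⇒ lagging (phase φ = 35.9°).

PF = 0.8102 (lagging, φ = 35.9°)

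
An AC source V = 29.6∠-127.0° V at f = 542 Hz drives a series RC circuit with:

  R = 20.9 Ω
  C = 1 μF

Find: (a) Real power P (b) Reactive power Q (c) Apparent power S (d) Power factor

Step 1 — Angular frequency: ω = 2π·f = 2π·542 = 3405 rad/s.
Step 2 — Component impedances:
  R: Z = R = 20.9 Ω
  C: Z = 1/(jωC) = -j/(ω·C) = 0 - j293.6 Ω
Step 3 — Series combination: Z_total = R + C = 20.9 - j293.6 Ω = 294.4∠-85.9° Ω.
Step 4 — Source phasor: V = 29.6∠-127.0° V = -17.81 - j23.64 V.
Step 5 — Current: I = V / Z = 0.0758 - j0.06606 A = 0.1005∠-41.1° A.
Step 6 — Complex power: S = V·I* = 0.2113 - j2.969 VA.
Step 7 — Real power: P = Re(S) = 0.2113 W.
Step 8 — Reactive power: Q = Im(S) = -2.969 VAR.
Step 9 — Apparent power: |S| = 2.976 VA.
Step 10 — Power factor: PF = P/|S| = 0.071 (leading).

(a) P = 0.2113 W  (b) Q = -2.969 VAR  (c) S = 2.976 VA  (d) PF = 0.071 (leading)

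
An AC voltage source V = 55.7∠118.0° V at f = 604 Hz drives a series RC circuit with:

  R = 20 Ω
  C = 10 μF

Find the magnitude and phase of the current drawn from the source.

Step 1 — Angular frequency: ω = 2π·f = 2π·604 = 3795 rad/s.
Step 2 — Component impedances:
  R: Z = R = 20 Ω
  C: Z = 1/(jωC) = -j/(ω·C) = 0 - j26.35 Ω
Step 3 — Series combination: Z_total = R + C = 20 - j26.35 Ω = 33.08∠-52.8° Ω.
Step 4 — Source phasor: V = 55.7∠118.0° V = -26.15 + j49.18 V.
Step 5 — Ohm's law: I = V / Z_total = (-26.15 + j49.18) / (20 - j26.35) = -1.662 + j0.2692 A.
Step 6 — Convert to polar: |I| = 1.684 A, ∠I = 170.8°.

I = 1.684∠170.8° A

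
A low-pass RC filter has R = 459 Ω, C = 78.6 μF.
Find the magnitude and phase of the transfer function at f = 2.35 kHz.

Step 1 — Angular frequency: ω = 2π·2350 = 1.477e+04 rad/s.
Step 2 — Transfer function: H(jω) = 1/(1 + jωRC).
Step 3 — Denominator: 1 + jωRC = 1 + j·1.477e+04·459·7.86e-05 = 1 + j532.7.
Step 4 — H = 3.524e-06 - j0.001877.
Step 5 — Magnitude: |H| = 0.001877 (-54.5 dB); phase: φ = -89.9°.

|H| = 0.001877 (-54.5 dB), φ = -89.9°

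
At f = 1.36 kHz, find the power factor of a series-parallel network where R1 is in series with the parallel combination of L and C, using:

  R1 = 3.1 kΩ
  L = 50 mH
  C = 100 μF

Step 1 — Angular frequency: ω = 2π·f = 2π·1360 = 8545 rad/s.
Step 2 — Component impedances:
  R1: Z = R = 3100 Ω
  L: Z = jωL = j·8545·0.05 = 0 + j427.3 Ω
  C: Z = 1/(jωC) = -j/(ω·C) = 0 - j1.17 Ω
Step 3 — Parallel branch: L || C = 1/(1/L + 1/C) = 0 - j1.173 Ω.
Step 4 — Series with R1: Z_total = R1 + (L || C) = 3100 - j1.173 Ω = 3100∠-0.0° Ω.
Step 5 — Power factor: PF = cos(φ) = Re(Z)/|Z| = 3100/3100 = 1.
Step 6 — Type: Im(Z) = -1.173 ⇒ leading (phase φ = -0.0°).

PF = 1 (leading, φ = -0.0°)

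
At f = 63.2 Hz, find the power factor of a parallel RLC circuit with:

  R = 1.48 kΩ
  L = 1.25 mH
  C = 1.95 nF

Step 1 — Angular frequency: ω = 2π·f = 2π·63.2 = 397.1 rad/s.
Step 2 — Component impedances:
  R: Z = R = 1480 Ω
  L: Z = jωL = j·397.1·0.00125 = 0 + j0.4964 Ω
  C: Z = 1/(jωC) = -j/(ω·C) = 0 - j1.291e+06 Ω
Step 3 — Parallel combination: 1/Z_total = 1/R + 1/L + 1/C; Z_total = 0.0001665 + j0.4964 Ω = 0.4964∠90.0° Ω.
Step 4 — Power factor: PF = cos(φ) = Re(Z)/|Z| = 0.0001665/0.4964 = 0.0003354.
Step 5 — Type: Im(Z) = 0.4964 ⇒ lagging (phase φ = 90.0°).

PF = 0.0003354 (lagging, φ = 90.0°)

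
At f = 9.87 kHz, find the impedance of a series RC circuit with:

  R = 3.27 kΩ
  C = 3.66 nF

Step 1 — Angular frequency: ω = 2π·f = 2π·9870 = 6.202e+04 rad/s.
Step 2 — Component impedances:
  R: Z = R = 3270 Ω
  C: Z = 1/(jωC) = -j/(ω·C) = 0 - j4406 Ω
Step 3 — Series combination: Z_total = R + C = 3270 - j4406 Ω = 5487∠-53.4° Ω.

Z = 3270 - j4406 Ω = 5487∠-53.4° Ω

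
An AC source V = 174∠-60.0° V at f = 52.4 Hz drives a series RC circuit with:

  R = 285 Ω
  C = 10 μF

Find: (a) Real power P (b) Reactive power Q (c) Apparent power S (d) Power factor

Step 1 — Angular frequency: ω = 2π·f = 2π·52.4 = 329.2 rad/s.
Step 2 — Component impedances:
  R: Z = R = 285 Ω
  C: Z = 1/(jωC) = -j/(ω·C) = 0 - j303.7 Ω
Step 3 — Series combination: Z_total = R + C = 285 - j303.7 Ω = 416.5∠-46.8° Ω.
Step 4 — Source phasor: V = 174∠-60.0° V = 87 - j150.7 V.
Step 5 — Current: I = V / Z = 0.4068 - j0.09524 A = 0.4178∠-13.2° A.
Step 6 — Complex power: S = V·I* = 49.74 - j53.01 VA.
Step 7 — Real power: P = Re(S) = 49.74 W.
Step 8 — Reactive power: Q = Im(S) = -53.01 VAR.
Step 9 — Apparent power: |S| = 72.69 VA.
Step 10 — Power factor: PF = P/|S| = 0.6843 (leading).

(a) P = 49.74 W  (b) Q = -53.01 VAR  (c) S = 72.69 VA  (d) PF = 0.6843 (leading)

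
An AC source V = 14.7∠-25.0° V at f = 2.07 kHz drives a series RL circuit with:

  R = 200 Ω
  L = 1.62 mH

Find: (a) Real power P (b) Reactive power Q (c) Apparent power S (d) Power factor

Step 1 — Angular frequency: ω = 2π·f = 2π·2070 = 1.301e+04 rad/s.
Step 2 — Component impedances:
  R: Z = R = 200 Ω
  L: Z = jωL = j·1.301e+04·0.00162 = 0 + j21.07 Ω
Step 3 — Series combination: Z_total = R + L = 200 + j21.07 Ω = 201.1∠6.0° Ω.
Step 4 — Source phasor: V = 14.7∠-25.0° V = 13.32 - j6.212 V.
Step 5 — Current: I = V / Z = 0.06265 - j0.03766 A = 0.0731∠-31.0° A.
Step 6 — Complex power: S = V·I* = 1.069 + j0.1126 VA.
Step 7 — Real power: P = Re(S) = 1.069 W.
Step 8 — Reactive power: Q = Im(S) = 0.1126 VAR.
Step 9 — Apparent power: |S| = 1.075 VA.
Step 10 — Power factor: PF = P/|S| = 0.9945 (lagging).

(a) P = 1.069 W  (b) Q = 0.1126 VAR  (c) S = 1.075 VA  (d) PF = 0.9945 (lagging)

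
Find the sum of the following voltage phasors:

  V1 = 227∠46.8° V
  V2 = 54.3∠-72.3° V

Step 1 — Convert each phasor to rectangular form:
  V1 = 227·(cos(46.8°) + j·sin(46.8°)) = 155.4 + j165.5 V
  V2 = 54.3·(cos(-72.3°) + j·sin(-72.3°)) = 16.51 - j51.73 V
Step 2 — Sum components: V_total = 171.9 + j113.7 V.
Step 3 — Convert to polar: |V_total| = 206.1 V, ∠V_total = 33.5°.

V_total = 206.1∠33.5° V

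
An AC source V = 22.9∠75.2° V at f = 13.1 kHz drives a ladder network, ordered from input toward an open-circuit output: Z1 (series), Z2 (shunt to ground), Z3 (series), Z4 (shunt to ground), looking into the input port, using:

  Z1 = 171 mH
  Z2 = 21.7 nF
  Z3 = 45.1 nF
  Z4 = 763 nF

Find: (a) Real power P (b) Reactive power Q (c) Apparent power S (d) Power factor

Step 1 — Angular frequency: ω = 2π·f = 2π·1.31e+04 = 8.231e+04 rad/s.
Step 2 — Component impedances:
  Z1: Z = jωL = j·8.231e+04·0.171 = 0 + j1.407e+04 Ω
  Z2: Z = 1/(jωC) = -j/(ω·C) = 0 - j559.9 Ω
  Z3: Z = 1/(jωC) = -j/(ω·C) = 0 - j269.4 Ω
  Z4: Z = 1/(jωC) = -j/(ω·C) = 0 - j15.92 Ω
Step 3 — Ladder network (open output): work backward from the far end, alternating series and parallel combinations. Z_in = 0 + j1.389e+04 Ω = 1.389e+04∠90.0° Ω.
Step 4 — Source phasor: V = 22.9∠75.2° V = 5.85 + j22.14 V.
Step 5 — Current: I = V / Z = 0.001594 - j0.0004213 A = 0.001649∠-14.8° A.
Step 6 — Complex power: S = V·I* = 0 + j0.03777 VA.
Step 7 — Real power: P = Re(S) = 0 W.
Step 8 — Reactive power: Q = Im(S) = 0.03777 VAR.
Step 9 — Apparent power: |S| = 0.03777 VA.
Step 10 — Power factor: PF = P/|S| = 0 (lagging).

(a) P = 0 W  (b) Q = 0.03777 VAR  (c) S = 0.03777 VA  (d) PF = 0 (lagging)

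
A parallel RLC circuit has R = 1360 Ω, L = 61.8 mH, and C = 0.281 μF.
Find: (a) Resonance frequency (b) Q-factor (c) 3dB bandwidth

Step 1 — Resonance: ω₀ = 1/√(LC) = 1/√(0.0618·2.81e-07) = 7588 rad/s.
Step 2 — f₀ = ω₀/(2π) = 1208 Hz.
Step 3 — Parallel Q: Q = R/(ω₀L) = 1360/(7588·0.0618) = 2.9.
Step 4 — Bandwidth: Δω = ω₀/Q = 2617 rad/s; BW = Δω/(2π) = 416.5 Hz.

(a) f₀ = 1208 Hz  (b) Q = 2.9  (c) BW = 416.5 Hz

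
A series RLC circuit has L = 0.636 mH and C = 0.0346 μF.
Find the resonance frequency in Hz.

Step 1 — Resonance condition Im(Z)=0 gives ω₀ = 1/√(LC).
Step 2 — ω₀ = 1/√(0.000636·3.46e-08) = 2.132e+05 rad/s.
Step 3 — f₀ = ω₀/(2π) = 3.393e+04 Hz.

f₀ = 3.393e+04 Hz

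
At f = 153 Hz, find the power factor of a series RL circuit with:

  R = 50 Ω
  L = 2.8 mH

Step 1 — Angular frequency: ω = 2π·f = 2π·153 = 961.3 rad/s.
Step 2 — Component impedances:
  R: Z = R = 50 Ω
  L: Z = jωL = j·961.3·0.0028 = 0 + j2.692 Ω
Step 3 — Series combination: Z_total = R + L = 50 + j2.692 Ω = 50.07∠3.1° Ω.
Step 4 — Power factor: PF = cos(φ) = Re(Z)/|Z| = 50/50.07 = 0.9986.
Step 5 — Type: Im(Z) = 2.692 ⇒ lagging (phase φ = 3.1°).

PF = 0.9986 (lagging, φ = 3.1°)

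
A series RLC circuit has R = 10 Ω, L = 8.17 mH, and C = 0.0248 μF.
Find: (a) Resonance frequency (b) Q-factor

Step 1 — Resonance condition Im(Z)=0 gives ω₀ = 1/√(LC).
Step 2 — ω₀ = 1/√(0.00817·2.48e-08) = 7.025e+04 rad/s.
Step 3 — f₀ = ω₀/(2π) = 1.118e+04 Hz.
Step 4 — Series Q: Q = ω₀L/R = 7.025e+04·0.00817/10 = 57.4.

(a) f₀ = 1.118e+04 Hz  (b) Q = 57.4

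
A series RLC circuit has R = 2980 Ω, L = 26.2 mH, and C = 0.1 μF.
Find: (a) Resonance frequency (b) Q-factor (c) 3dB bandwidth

Step 1 — Resonance: ω₀ = 1/√(LC) = 1/√(0.0262·1e-07) = 1.954e+04 rad/s.
Step 2 — f₀ = ω₀/(2π) = 3109 Hz.
Step 3 — Series Q: Q = ω₀L/R = 1.954e+04·0.0262/2980 = 0.1718.
Step 4 — Bandwidth: Δω = ω₀/Q = 1.137e+05 rad/s; BW = Δω/(2π) = 1.81e+04 Hz.

(a) f₀ = 3109 Hz  (b) Q = 0.1718  (c) BW = 1.81e+04 Hz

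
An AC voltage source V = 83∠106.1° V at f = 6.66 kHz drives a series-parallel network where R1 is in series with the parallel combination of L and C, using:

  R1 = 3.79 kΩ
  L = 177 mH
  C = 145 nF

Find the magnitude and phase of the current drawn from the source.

Step 1 — Angular frequency: ω = 2π·f = 2π·6660 = 4.185e+04 rad/s.
Step 2 — Component impedances:
  R1: Z = R = 3790 Ω
  L: Z = jωL = j·4.185e+04·0.177 = 0 + j7407 Ω
  C: Z = 1/(jωC) = -j/(ω·C) = 0 - j164.8 Ω
Step 3 — Parallel branch: L || C = 1/(1/L + 1/C) = 0 - j168.6 Ω.
Step 4 — Series with R1: Z_total = R1 + (L || C) = 3790 - j168.6 Ω = 3794∠-2.5° Ω.
Step 5 — Source phasor: V = 83∠106.1° V = -23.02 + j79.74 V.
Step 6 — Ohm's law: I = V / Z_total = (-23.02 + j79.74) / (3790 - j168.6) = -0.006995 + j0.02073 A.
Step 7 — Convert to polar: |I| = 0.02188 A, ∠I = 108.6°.

I = 0.02188∠108.6° A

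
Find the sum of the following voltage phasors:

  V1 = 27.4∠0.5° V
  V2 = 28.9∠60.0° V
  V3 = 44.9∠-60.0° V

Step 1 — Convert each phasor to rectangular form:
  V1 = 27.4·(cos(0.5°) + j·sin(0.5°)) = 27.4 + j0.2391 V
  V2 = 28.9·(cos(60.0°) + j·sin(60.0°)) = 14.45 + j25.03 V
  V3 = 44.9·(cos(-60.0°) + j·sin(-60.0°)) = 22.45 - j38.88 V
Step 2 — Sum components: V_total = 64.3 - j13.62 V.
Step 3 — Convert to polar: |V_total| = 65.73 V, ∠V_total = -12.0°.

V_total = 65.73∠-12.0° V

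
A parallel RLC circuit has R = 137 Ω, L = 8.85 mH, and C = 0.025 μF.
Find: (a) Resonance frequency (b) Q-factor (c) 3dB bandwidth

Step 1 — Resonance: ω₀ = 1/√(LC) = 1/√(0.00885·2.5e-08) = 6.723e+04 rad/s.
Step 2 — f₀ = ω₀/(2π) = 1.07e+04 Hz.
Step 3 — Parallel Q: Q = R/(ω₀L) = 137/(6.723e+04·0.00885) = 0.2303.
Step 4 — Bandwidth: Δω = ω₀/Q = 2.92e+05 rad/s; BW = Δω/(2π) = 4.647e+04 Hz.

(a) f₀ = 1.07e+04 Hz  (b) Q = 0.2303  (c) BW = 4.647e+04 Hz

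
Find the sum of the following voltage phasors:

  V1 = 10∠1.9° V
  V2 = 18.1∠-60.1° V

Step 1 — Convert each phasor to rectangular form:
  V1 = 10·(cos(1.9°) + j·sin(1.9°)) = 9.995 + j0.3316 V
  V2 = 18.1·(cos(-60.1°) + j·sin(-60.1°)) = 9.023 - j15.69 V
Step 2 — Sum components: V_total = 19.02 - j15.36 V.
Step 3 — Convert to polar: |V_total| = 24.45 V, ∠V_total = -38.9°.

V_total = 24.45∠-38.9° V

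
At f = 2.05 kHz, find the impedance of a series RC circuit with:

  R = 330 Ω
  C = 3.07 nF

Step 1 — Angular frequency: ω = 2π·f = 2π·2050 = 1.288e+04 rad/s.
Step 2 — Component impedances:
  R: Z = R = 330 Ω
  C: Z = 1/(jωC) = -j/(ω·C) = 0 - j2.529e+04 Ω
Step 3 — Series combination: Z_total = R + C = 330 - j2.529e+04 Ω = 2.529e+04∠-89.3° Ω.

Z = 330 - j2.529e+04 Ω = 2.529e+04∠-89.3° Ω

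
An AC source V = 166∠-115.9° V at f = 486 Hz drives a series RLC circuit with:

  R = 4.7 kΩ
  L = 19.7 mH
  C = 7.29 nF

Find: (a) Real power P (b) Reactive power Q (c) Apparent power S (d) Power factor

Step 1 — Angular frequency: ω = 2π·f = 2π·486 = 3054 rad/s.
Step 2 — Component impedances:
  R: Z = R = 4700 Ω
  L: Z = jωL = j·3054·0.0197 = 0 + j60.16 Ω
  C: Z = 1/(jωC) = -j/(ω·C) = 0 - j4.492e+04 Ω
Step 3 — Series combination: Z_total = R + L + C = 4700 - j4.486e+04 Ω = 4.511e+04∠-84.0° Ω.
Step 4 — Source phasor: V = 166∠-115.9° V = -72.51 - j149.3 V.
Step 5 — Current: I = V / Z = 0.003125 - j0.001944 A = 0.00368∠-31.9° A.
Step 6 — Complex power: S = V·I* = 0.06365 - j0.6076 VA.
Step 7 — Real power: P = Re(S) = 0.06365 W.
Step 8 — Reactive power: Q = Im(S) = -0.6076 VAR.
Step 9 — Apparent power: |S| = 0.6109 VA.
Step 10 — Power factor: PF = P/|S| = 0.1042 (leading).

(a) P = 0.06365 W  (b) Q = -0.6076 VAR  (c) S = 0.6109 VA  (d) PF = 0.1042 (leading)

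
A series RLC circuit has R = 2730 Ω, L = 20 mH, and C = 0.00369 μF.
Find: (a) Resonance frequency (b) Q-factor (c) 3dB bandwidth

Step 1 — Resonance: ω₀ = 1/√(LC) = 1/√(0.02·3.69e-09) = 1.164e+05 rad/s.
Step 2 — f₀ = ω₀/(2π) = 1.853e+04 Hz.
Step 3 — Series Q: Q = ω₀L/R = 1.164e+05·0.02/2730 = 0.8528.
Step 4 — Bandwidth: Δω = ω₀/Q = 1.365e+05 rad/s; BW = Δω/(2π) = 2.172e+04 Hz.

(a) f₀ = 1.853e+04 Hz  (b) Q = 0.8528  (c) BW = 2.172e+04 Hz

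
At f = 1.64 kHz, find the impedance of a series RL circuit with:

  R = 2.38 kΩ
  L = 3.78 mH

Step 1 — Angular frequency: ω = 2π·f = 2π·1640 = 1.03e+04 rad/s.
Step 2 — Component impedances:
  R: Z = R = 2380 Ω
  L: Z = jωL = j·1.03e+04·0.00378 = 0 + j38.95 Ω
Step 3 — Series combination: Z_total = R + L = 2380 + j38.95 Ω = 2380∠0.9° Ω.

Z = 2380 + j38.95 Ω = 2380∠0.9° Ω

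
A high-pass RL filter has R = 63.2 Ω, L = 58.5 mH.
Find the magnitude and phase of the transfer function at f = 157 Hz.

Step 1 — Angular frequency: ω = 2π·157 = 986.5 rad/s.
Step 2 — Transfer function: H(jω) = jωL/(R + jωL).
Step 3 — Numerator jωL = j·57.71; denominator R + jωL = 63.2 + j57.71.
Step 4 — H = 0.4547 + j0.4979.
Step 5 — Magnitude: |H| = 0.6743 (-3.4 dB); phase: φ = 47.6°.

|H| = 0.6743 (-3.4 dB), φ = 47.6°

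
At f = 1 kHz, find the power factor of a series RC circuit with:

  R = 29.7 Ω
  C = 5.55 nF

Step 1 — Angular frequency: ω = 2π·f = 2π·1000 = 6283 rad/s.
Step 2 — Component impedances:
  R: Z = R = 29.7 Ω
  C: Z = 1/(jωC) = -j/(ω·C) = 0 - j2.868e+04 Ω
Step 3 — Series combination: Z_total = R + C = 29.7 - j2.868e+04 Ω = 2.868e+04∠-89.9° Ω.
Step 4 — Power factor: PF = cos(φ) = Re(Z)/|Z| = 29.7/2.868e+04 = 0.001036.
Step 5 — Type: Im(Z) = -2.868e+04 ⇒ leading (phase φ = -89.9°).

PF = 0.001036 (leading, φ = -89.9°)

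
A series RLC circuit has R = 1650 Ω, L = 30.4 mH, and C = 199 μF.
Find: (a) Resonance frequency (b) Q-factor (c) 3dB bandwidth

Step 1 — Resonance condition Im(Z)=0 gives ω₀ = 1/√(LC).
Step 2 — ω₀ = 1/√(0.0304·0.000199) = 406.6 rad/s.
Step 3 — f₀ = ω₀/(2π) = 64.71 Hz.
Step 4 — Series Q: Q = ω₀L/R = 406.6·0.0304/1650 = 0.007491.
Step 5 — 3dB bandwidth: Δω = ω₀/Q = 5.428e+04 rad/s; BW = Δω/(2π) = 8638 Hz.

(a) f₀ = 64.71 Hz  (b) Q = 0.007491  (c) BW = 8638 Hz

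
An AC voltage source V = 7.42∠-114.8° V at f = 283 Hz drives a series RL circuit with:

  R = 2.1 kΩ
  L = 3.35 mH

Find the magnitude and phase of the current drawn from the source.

Step 1 — Angular frequency: ω = 2π·f = 2π·283 = 1778 rad/s.
Step 2 — Component impedances:
  R: Z = R = 2100 Ω
  L: Z = jωL = j·1778·0.00335 = 0 + j5.957 Ω
Step 3 — Series combination: Z_total = R + L = 2100 + j5.957 Ω = 2100∠0.2° Ω.
Step 4 — Source phasor: V = 7.42∠-114.8° V = -3.112 - j6.736 V.
Step 5 — Ohm's law: I = V / Z_total = (-3.112 - j6.736) / (2100 + j5.957) = -0.001491 - j0.003203 A.
Step 6 — Convert to polar: |I| = 0.003533 A, ∠I = -115.0°.

I = 0.003533∠-115.0° A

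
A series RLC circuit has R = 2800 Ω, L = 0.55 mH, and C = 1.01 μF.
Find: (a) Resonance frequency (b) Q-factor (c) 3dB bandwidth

Step 1 — Resonance: ω₀ = 1/√(LC) = 1/√(0.00055·1.01e-06) = 4.243e+04 rad/s.
Step 2 — f₀ = ω₀/(2π) = 6753 Hz.
Step 3 — Series Q: Q = ω₀L/R = 4.243e+04·0.00055/2800 = 0.008334.
Step 4 — Bandwidth: Δω = ω₀/Q = 5.091e+06 rad/s; BW = Δω/(2π) = 8.102e+05 Hz.

(a) f₀ = 6753 Hz  (b) Q = 0.008334  (c) BW = 8.102e+05 Hz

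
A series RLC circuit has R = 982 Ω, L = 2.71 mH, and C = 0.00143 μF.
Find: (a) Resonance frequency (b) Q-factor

Step 1 — Resonance condition Im(Z)=0 gives ω₀ = 1/√(LC).
Step 2 — ω₀ = 1/√(0.00271·1.43e-09) = 5.08e+05 rad/s.
Step 3 — f₀ = ω₀/(2π) = 8.085e+04 Hz.
Step 4 — Series Q: Q = ω₀L/R = 5.08e+05·0.00271/982 = 1.402.

(a) f₀ = 8.085e+04 Hz  (b) Q = 1.402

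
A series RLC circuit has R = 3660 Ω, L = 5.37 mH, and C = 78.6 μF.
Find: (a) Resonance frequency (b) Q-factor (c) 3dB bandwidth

Step 1 — Resonance: ω₀ = 1/√(LC) = 1/√(0.00537·7.86e-05) = 1539 rad/s.
Step 2 — f₀ = ω₀/(2π) = 245 Hz.
Step 3 — Series Q: Q = ω₀L/R = 1539·0.00537/3660 = 0.002258.
Step 4 — Bandwidth: Δω = ω₀/Q = 6.816e+05 rad/s; BW = Δω/(2π) = 1.085e+05 Hz.

(a) f₀ = 245 Hz  (b) Q = 0.002258  (c) BW = 1.085e+05 Hz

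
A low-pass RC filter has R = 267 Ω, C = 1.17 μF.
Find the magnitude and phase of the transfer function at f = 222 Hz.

Step 1 — Angular frequency: ω = 2π·222 = 1395 rad/s.
Step 2 — Transfer function: H(jω) = 1/(1 + jωRC).
Step 3 — Denominator: 1 + jωRC = 1 + j·1395·267·1.17e-06 = 1 + j0.4357.
Step 4 — H = 0.8404 - j0.3662.
Step 5 — Magnitude: |H| = 0.9167 (-0.8 dB); phase: φ = -23.5°.

|H| = 0.9167 (-0.8 dB), φ = -23.5°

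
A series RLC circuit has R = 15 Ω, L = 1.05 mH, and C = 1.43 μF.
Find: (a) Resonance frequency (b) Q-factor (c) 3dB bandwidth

Step 1 — Resonance condition Im(Z)=0 gives ω₀ = 1/√(LC).
Step 2 — ω₀ = 1/√(0.00105·1.43e-06) = 2.581e+04 rad/s.
Step 3 — f₀ = ω₀/(2π) = 4107 Hz.
Step 4 — Series Q: Q = ω₀L/R = 2.581e+04·0.00105/15 = 1.806.
Step 5 — 3dB bandwidth: Δω = ω₀/Q = 1.429e+04 rad/s; BW = Δω/(2π) = 2274 Hz.

(a) f₀ = 4107 Hz  (b) Q = 1.806  (c) BW = 2274 Hz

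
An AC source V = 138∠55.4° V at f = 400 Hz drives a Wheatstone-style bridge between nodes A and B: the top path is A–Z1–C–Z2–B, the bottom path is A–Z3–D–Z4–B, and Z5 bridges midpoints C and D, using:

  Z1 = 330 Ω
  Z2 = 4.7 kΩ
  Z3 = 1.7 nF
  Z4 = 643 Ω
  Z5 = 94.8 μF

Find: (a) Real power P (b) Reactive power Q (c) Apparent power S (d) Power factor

Step 1 — Angular frequency: ω = 2π·f = 2π·400 = 2513 rad/s.
Step 2 — Component impedances:
  Z1: Z = R = 330 Ω
  Z2: Z = R = 4700 Ω
  Z3: Z = 1/(jωC) = -j/(ω·C) = 0 - j2.341e+05 Ω
  Z4: Z = R = 643 Ω
  Z5: Z = 1/(jωC) = -j/(ω·C) = 0 - j4.197 Ω
Step 3 — Bridge requires nodal analysis (the Z5 bridge couples midpoints C and D, so the two paths cannot be reduced to a simple series/parallel combination). Setting node B to ground and injecting 1 A at node A, the 3-node admittance system at A, C, D solves to V_A = Z_AB = 895.6 - j3.713 Ω = 895.6∠-0.2° Ω.
Step 4 — Source phasor: V = 138∠55.4° V = 78.36 + j113.6 V.
Step 5 — Current: I = V / Z = 0.08697 + j0.1272 A = 0.1541∠55.6° A.
Step 6 — Complex power: S = V·I* = 21.26 - j0.08815 VA.
Step 7 — Real power: P = Re(S) = 21.26 W.
Step 8 — Reactive power: Q = Im(S) = -0.08815 VAR.
Step 9 — Apparent power: |S| = 21.26 VA.
Step 10 — Power factor: PF = P/|S| = 1 (leading).

(a) P = 21.26 W  (b) Q = -0.08815 VAR  (c) S = 21.26 VA  (d) PF = 1 (leading)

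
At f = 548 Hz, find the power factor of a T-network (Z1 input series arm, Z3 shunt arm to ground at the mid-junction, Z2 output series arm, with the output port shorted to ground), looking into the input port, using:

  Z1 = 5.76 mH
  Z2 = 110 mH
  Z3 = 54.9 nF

Step 1 — Angular frequency: ω = 2π·f = 2π·548 = 3443 rad/s.
Step 2 — Component impedances:
  Z1: Z = jωL = j·3443·0.00576 = 0 + j19.83 Ω
  Z2: Z = jωL = j·3443·0.11 = 0 + j378.8 Ω
  Z3: Z = 1/(jωC) = -j/(ω·C) = 0 - j5290 Ω
Step 3 — With the output port shorted to ground, the output series arm Z2 runs from the junction to ground; the shunt arm Z3 also runs from the junction to ground. They appear in parallel: Z3 || Z2 = 0 + j408 Ω.
Step 4 — Series with input arm Z1: Z_in = Z1 + (Z3 || Z2) = 0 + j427.8 Ω = 427.8∠90.0° Ω.
Step 5 — Power factor: PF = cos(φ) = Re(Z)/|Z| = 0/427.8 = 0.
Step 6 — Type: Im(Z) = 427.8 ⇒ lagging (phase φ = 90.0°).

PF = 0 (lagging, φ = 90.0°)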